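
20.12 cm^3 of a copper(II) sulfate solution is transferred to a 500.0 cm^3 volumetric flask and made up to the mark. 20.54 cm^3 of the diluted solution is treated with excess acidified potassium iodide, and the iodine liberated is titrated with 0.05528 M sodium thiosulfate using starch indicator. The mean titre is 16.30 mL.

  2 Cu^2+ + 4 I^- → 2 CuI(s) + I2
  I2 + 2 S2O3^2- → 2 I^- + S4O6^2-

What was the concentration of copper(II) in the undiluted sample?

1.090 M

n(S2O3^2-) = 0.01630 × 0.05528 = 9.011 × 10^-4 mol
n(I2) = n(S2O3^2-)/2 = 4.505 × 10^-4 mol
From the 2:1 ratio, n(Cu2+) in the aliquot = 2/1 × 4.505 × 10^-4 = 9.011 × 10^-4 mol
[Cu2+]_dilute = 9.011 × 10^-4 / 0.02054 = 0.04387 mol/L
[Cu2+]_original = 0.04387 × 500.0/20.12 = 1.090 mol/L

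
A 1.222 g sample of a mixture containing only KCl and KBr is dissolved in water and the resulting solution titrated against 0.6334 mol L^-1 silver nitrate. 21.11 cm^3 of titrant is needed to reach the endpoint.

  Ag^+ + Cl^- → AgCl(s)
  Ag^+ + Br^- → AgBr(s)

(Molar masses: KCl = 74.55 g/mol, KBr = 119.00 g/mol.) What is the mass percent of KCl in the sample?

n(AgNO3) = 0.02111 × 0.6334 = 0.01337 mol
Let x = n(KCl), y = n(KBr).
Titrant: 1x + 1y = 0.01337;  mass: 74.55x + 119.00y = 1.222
Solving, x = 8.305 × 10^-3 mol, y = 5.066 × 10^-3 mol
mass of KCl = 8.305 × 10^-3 × 74.55 = 0.6191 g
% KCl = 0.6191 / 1.222 × 100 = 50.67 %

50.67 %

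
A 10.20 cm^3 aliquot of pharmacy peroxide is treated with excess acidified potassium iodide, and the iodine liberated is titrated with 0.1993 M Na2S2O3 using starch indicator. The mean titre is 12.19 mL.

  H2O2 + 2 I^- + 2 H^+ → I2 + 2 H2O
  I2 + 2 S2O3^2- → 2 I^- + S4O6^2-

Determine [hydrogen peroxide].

0.1191 M

n(S2O3^2-) = 0.01219 × 0.1993 = 2.429 × 10^-3 mol
n(I2) = n(S2O3^2-)/2 = 1.215 × 10^-3 mol
n(H2O2) in the aliquot = 1.215 × 10^-3 mol (1:1 ratio)
[H2O2] = 1.215 × 10^-3 / 0.01020 = 0.1191 mol/L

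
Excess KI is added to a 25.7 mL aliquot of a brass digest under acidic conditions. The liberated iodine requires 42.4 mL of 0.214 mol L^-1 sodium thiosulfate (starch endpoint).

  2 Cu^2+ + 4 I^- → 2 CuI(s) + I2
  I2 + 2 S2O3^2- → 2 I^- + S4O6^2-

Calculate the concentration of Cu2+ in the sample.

n(S2O3^2-) = 0.0424 × 0.214 = 9.07 × 10^-3 mol
n(I2) = n(S2O3^2-)/2 = 4.54 × 10^-3 mol
From the 2:1 ratio, n(Cu2+) in the aliquot = 2/1 × 4.54 × 10^-3 = 9.07 × 10^-3 mol
[Cu2+] = 9.07 × 10^-3 / 0.0257 = 0.353 mol/L

0.353 mol/L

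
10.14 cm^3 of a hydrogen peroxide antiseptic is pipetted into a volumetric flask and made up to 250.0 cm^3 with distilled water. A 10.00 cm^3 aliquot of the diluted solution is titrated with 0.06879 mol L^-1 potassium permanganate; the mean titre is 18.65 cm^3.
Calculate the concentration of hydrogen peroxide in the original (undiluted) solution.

2 MnO4^- + 5 H2O2 + 6 H^+ → 2 Mn^2+ + 5 O2 + 8 H2O
n(KMnO4) = 0.01865 × 0.06879 = 1.283 × 10^-3 mol
From the 5:2 ratio, n(H2O2) in the aliquot = 5/2 × 1.283 × 10^-3 = 3.207 × 10^-3 mol
[H2O2]_dilute = 3.207 × 10^-3 / 0.01000 = 0.3207 mol/L
Dilution factor = 250.0 / 10.14 = 24.65
[H2O2]_stock = 0.3207 × 24.65 = 7.908 mol/L

7.908 mol/L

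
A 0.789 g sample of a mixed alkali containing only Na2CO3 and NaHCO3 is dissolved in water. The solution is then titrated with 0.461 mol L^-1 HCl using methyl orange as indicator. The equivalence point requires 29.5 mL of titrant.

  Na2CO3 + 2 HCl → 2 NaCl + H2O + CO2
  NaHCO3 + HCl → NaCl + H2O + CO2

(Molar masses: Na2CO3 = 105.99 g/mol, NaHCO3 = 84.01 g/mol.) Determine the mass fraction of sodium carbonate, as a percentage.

76.6 %

n(HCl) = 0.0295 × 0.461 = 0.0136 mol
Let x = n(Na2CO3), y = n(NaHCO3).
Titrant: 2x + 1y = 0.0136;  mass: 105.99x + 84.01y = 0.789
Solving, x = 5.70 × 10^-3 mol, y = 2.20 × 10^-3 mol
mass of Na2CO3 = 5.70 × 10^-3 × 105.99 = 0.604 g
% Na2CO3 = 0.604 / 0.789 × 100 = 76.6 %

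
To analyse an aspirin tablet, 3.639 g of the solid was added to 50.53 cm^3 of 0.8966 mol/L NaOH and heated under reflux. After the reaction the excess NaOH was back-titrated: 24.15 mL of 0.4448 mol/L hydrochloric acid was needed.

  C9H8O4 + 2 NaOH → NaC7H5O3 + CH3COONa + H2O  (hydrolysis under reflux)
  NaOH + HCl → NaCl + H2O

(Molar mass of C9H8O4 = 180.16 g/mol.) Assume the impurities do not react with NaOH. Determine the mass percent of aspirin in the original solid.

85.56 %

n(NaOH) added = 0.05053 × 0.8966 = 0.04531 mol
n(HCl) used in back-titration = 0.02415 × 0.4448 = 0.01074 mol
n(NaOH) left over = 0.01074 mol (1:1 ratio)
n(NaOH) consumed by analyte = 0.04531 − 0.01074 = 0.03456 mol
From the 1:2 ratio, n(C9H8O4) = 1/2 × 0.03456 = 0.01728 mol
mass of C9H8O4 = 0.01728 × 180.16 = 3.113 g
% C9H8O4 = 3.113 / 3.639 × 100 = 85.56 %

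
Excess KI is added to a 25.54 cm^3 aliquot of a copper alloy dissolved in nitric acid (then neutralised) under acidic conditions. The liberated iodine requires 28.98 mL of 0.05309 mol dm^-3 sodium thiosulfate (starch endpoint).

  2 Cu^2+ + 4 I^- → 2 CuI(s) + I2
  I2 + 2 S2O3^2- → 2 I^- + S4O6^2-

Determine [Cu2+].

0.06024 mol/L

n(S2O3^2-) = 0.02898 × 0.05309 = 1.539 × 10^-3 mol
n(I2) = n(S2O3^2-)/2 = 7.693 × 10^-4 mol
From the 2:1 ratio, n(Cu2+) in the aliquot = 2/1 × 7.693 × 10^-4 = 1.539 × 10^-3 mol
[Cu2+] = 1.539 × 10^-3 / 0.02554 = 0.06024 mol/L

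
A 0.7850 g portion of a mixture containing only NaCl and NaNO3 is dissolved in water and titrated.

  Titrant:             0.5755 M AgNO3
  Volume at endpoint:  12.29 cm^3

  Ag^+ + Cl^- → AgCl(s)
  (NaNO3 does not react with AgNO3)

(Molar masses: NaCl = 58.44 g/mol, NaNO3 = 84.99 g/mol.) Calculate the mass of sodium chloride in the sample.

n(AgNO3) = 0.01229 × 0.5755 = 7.073 × 10^-3 mol
Let x = n(NaCl), y = n(NaNO3).
Titrant: 1x = 7.073 × 10^-3;  mass: 58.44x + 84.99y = 0.7850
Solving, x = 7.073 × 10^-3 mol, y = 4.373 × 10^-3 mol
mass of NaCl = 7.073 × 10^-3 × 58.44 = 0.4133 g

0.4133 g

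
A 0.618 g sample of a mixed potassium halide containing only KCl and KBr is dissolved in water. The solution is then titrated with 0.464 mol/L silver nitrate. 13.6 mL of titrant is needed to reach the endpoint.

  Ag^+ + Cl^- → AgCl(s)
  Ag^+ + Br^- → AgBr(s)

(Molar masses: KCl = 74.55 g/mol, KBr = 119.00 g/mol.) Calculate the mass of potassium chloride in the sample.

n(AgNO3) = 0.0136 × 0.464 = 6.31 × 10^-3 mol
Let x = n(KCl), y = n(KBr).
Titrant: 1x + 1y = 6.31 × 10^-3;  mass: 74.55x + 119.00y = 0.618
Solving, x = 2.99 × 10^-3 mol, y = 3.32 × 10^-3 mol
mass of KCl = 2.99 × 10^-3 × 74.55 = 0.223 g

0.223 g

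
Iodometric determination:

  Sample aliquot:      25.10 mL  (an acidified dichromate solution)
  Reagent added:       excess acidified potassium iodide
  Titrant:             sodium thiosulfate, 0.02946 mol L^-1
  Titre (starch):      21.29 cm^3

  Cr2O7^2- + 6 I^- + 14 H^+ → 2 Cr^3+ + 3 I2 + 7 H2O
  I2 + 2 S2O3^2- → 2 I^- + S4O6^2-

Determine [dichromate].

n(S2O3^2-) = 0.02129 × 0.02946 = 6.272 × 10^-4 mol
n(I2) = n(S2O3^2-)/2 = 3.136 × 10^-4 mol
From the 1:3 ratio, n(Cr2O7^2-) in the aliquot = 1/3 × 3.136 × 10^-4 = 1.045 × 10^-4 mol
[Cr2O7^2-] = 1.045 × 10^-4 / 0.02510 = 0.004165 mol/L

0.004165 mol/L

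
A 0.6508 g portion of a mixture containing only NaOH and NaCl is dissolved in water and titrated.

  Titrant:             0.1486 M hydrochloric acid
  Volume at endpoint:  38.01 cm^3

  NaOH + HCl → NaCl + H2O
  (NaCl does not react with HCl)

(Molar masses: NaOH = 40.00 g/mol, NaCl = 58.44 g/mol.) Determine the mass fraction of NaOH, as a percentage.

n(HCl) = 0.03801 × 0.1486 = 5.648 × 10^-3 mol
Let x = n(NaOH), y = n(NaCl).
Titrant: 1x = 5.648 × 10^-3;  mass: 40.00x + 58.44y = 0.6508
Solving, x = 5.648 × 10^-3 mol, y = 7.270 × 10^-3 mol
mass of NaOH = 5.648 × 10^-3 × 40.00 = 0.2259 g
% NaOH = 0.2259 / 0.6508 × 100 = 34.72 %

34.72 %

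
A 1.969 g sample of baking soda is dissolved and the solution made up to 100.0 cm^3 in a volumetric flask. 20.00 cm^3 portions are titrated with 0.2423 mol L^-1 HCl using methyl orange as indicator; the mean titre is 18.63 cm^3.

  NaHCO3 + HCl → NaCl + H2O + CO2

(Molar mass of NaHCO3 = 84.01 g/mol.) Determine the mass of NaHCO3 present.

1.896 g

n(HCl) per titration = 0.01863 × 0.2423 = 4.514 × 10^-3 mol
n(NaHCO3) in each aliquot = 4.514 × 10^-3 mol (1:1 ratio)
n(NaHCO3) in the whole flask = 4.514 × 10^-3 × 100.0/20.00 = 0.02257 mol
mass of NaHCO3 = 0.02257 × 84.01 = 1.896 g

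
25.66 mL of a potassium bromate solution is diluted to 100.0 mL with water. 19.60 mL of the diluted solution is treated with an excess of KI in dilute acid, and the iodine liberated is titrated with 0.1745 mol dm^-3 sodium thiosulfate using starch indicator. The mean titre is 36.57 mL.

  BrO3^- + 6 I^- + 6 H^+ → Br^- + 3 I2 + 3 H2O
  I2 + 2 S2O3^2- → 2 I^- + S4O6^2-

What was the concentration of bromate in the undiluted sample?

0.2115 mol/L

n(S2O3^2-) = 0.03657 × 0.1745 = 6.381 × 10^-3 mol
n(I2) = n(S2O3^2-)/2 = 3.191 × 10^-3 mol
From the 1:3 ratio, n(BrO3^-) in the aliquot = 1/3 × 3.191 × 10^-3 = 1.064 × 10^-3 mol
[BrO3^-]_dilute = 1.064 × 10^-3 / 0.01960 = 0.05426 mol/L
[BrO3^-]_original = 0.05426 × 100.0/25.66 = 0.2115 mol/L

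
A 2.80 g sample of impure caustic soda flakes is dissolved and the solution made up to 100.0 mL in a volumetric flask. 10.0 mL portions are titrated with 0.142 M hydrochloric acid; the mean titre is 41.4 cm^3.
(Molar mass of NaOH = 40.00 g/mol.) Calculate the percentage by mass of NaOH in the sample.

84.0 %

NaOH + HCl → NaCl + H2O
n(HCl) per titration = 0.0414 × 0.142 = 5.88 × 10^-3 mol
n(NaOH) in each aliquot = 5.88 × 10^-3 mol (1:1 ratio)
n(NaOH) in the whole flask = 5.88 × 10^-3 × 100.0/10.0 = 0.0588 mol
mass of NaOH = 0.0588 × 40.00 = 2.35 g
% NaOH = 2.35 / 2.80 × 100 = 84.0 %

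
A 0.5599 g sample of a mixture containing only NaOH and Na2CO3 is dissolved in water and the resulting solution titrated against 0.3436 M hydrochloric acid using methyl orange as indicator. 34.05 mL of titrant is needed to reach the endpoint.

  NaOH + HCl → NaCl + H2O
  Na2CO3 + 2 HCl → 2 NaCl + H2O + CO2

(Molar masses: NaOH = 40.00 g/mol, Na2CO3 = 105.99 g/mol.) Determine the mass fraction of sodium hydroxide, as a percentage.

n(HCl) = 0.03405 × 0.3436 = 0.01170 mol
Let x = n(NaOH), y = n(Na2CO3).
Titrant: 1x + 2y = 0.01170;  mass: 40.00x + 105.99y = 0.5599
Solving, x = 4.626 × 10^-3 mol, y = 3.537 × 10^-3 mol
mass of NaOH = 4.626 × 10^-3 × 40.00 = 0.1851 g
% NaOH = 0.1851 / 0.5599 × 100 = 33.05 %

33.05 %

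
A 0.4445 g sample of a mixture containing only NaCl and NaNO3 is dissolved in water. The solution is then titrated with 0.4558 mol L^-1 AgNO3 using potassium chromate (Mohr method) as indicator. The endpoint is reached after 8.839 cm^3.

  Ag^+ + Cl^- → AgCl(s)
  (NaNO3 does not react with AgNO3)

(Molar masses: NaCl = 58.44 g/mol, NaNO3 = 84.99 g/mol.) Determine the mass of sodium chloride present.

0.2354 g

n(AgNO3) = 0.008839 × 0.4558 = 4.029 × 10^-3 mol
Let x = n(NaCl), y = n(NaNO3).
Titrant: 1x = 4.029 × 10^-3;  mass: 58.44x + 84.99y = 0.4445
Solving, x = 4.029 × 10^-3 mol, y = 2.460 × 10^-3 mol
mass of NaCl = 4.029 × 10^-3 × 58.44 = 0.2354 g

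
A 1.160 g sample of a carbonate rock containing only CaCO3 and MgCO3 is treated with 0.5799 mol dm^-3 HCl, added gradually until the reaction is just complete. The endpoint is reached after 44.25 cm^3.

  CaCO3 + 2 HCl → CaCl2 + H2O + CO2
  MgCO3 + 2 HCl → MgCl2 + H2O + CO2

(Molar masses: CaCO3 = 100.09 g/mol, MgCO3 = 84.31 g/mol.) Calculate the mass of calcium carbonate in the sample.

0.4965 g

n(HCl) = 0.04425 × 0.5799 = 0.02566 mol
Let x = n(CaCO3), y = n(MgCO3).
Titrant: 2x + 2y = 0.02566;  mass: 100.09x + 84.31y = 1.160
Solving, x = 4.961 × 10^-3 mol, y = 7.870 × 10^-3 mol
mass of CaCO3 = 4.961 × 10^-3 × 100.09 = 0.4965 g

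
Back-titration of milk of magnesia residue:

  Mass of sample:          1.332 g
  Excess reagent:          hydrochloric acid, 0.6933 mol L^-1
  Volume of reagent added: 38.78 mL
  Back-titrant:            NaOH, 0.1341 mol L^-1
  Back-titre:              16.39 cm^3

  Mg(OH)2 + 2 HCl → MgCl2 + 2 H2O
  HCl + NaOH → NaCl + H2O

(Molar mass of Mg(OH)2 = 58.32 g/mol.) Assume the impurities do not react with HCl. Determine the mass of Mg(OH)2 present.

0.7199 g

n(HCl) added = 0.03878 × 0.6933 = 0.02689 mol
n(NaOH) used in back-titration = 0.01639 × 0.1341 = 2.198 × 10^-3 mol
n(HCl) left over = 2.198 × 10^-3 mol (1:1 ratio)
n(HCl) consumed by analyte = 0.02689 − 2.198 × 10^-3 = 0.02469 mol
From the 1:2 ratio, n(Mg(OH)2) = 1/2 × 0.02469 = 0.01234 mol
mass of Mg(OH)2 = 0.01234 × 58.32 = 0.7199 g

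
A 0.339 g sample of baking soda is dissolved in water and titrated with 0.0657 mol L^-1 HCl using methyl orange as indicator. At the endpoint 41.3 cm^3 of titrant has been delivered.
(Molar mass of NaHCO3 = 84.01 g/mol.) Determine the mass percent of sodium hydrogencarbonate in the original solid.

NaHCO3 + HCl → NaCl + H2O + CO2
n(HCl) = 0.0413 L × 0.0657 mol/L = 2.71 × 10^-3 mol
n(NaHCO3) = 2.71 × 10^-3 mol (1:1 ratio)
mass of NaHCO3 = 2.71 × 10^-3 × 84.01 g/mol = 0.228 g
% NaHCO3 = 0.228 / 0.339 × 100 = 67.2 %

67.2 %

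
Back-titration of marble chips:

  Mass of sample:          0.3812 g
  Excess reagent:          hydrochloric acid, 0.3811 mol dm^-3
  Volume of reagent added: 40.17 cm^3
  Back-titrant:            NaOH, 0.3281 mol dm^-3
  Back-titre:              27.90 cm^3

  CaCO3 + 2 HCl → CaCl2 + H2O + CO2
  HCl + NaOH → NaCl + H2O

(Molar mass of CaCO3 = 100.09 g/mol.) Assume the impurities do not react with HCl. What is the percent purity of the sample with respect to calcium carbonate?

n(HCl) added = 0.04017 × 0.3811 = 0.01531 mol
n(NaOH) used in back-titration = 0.02790 × 0.3281 = 9.154 × 10^-3 mol
n(HCl) left over = 9.154 × 10^-3 mol (1:1 ratio)
n(HCl) consumed by analyte = 0.01531 − 9.154 × 10^-3 = 6.155 × 10^-3 mol
From the 1:2 ratio, n(CaCO3) = 1/2 × 6.155 × 10^-3 = 3.077 × 10^-3 mol
mass of CaCO3 = 3.077 × 10^-3 × 100.09 = 0.3080 g
% CaCO3 = 0.3080 / 0.3812 × 100 = 80.80 %

80.80 %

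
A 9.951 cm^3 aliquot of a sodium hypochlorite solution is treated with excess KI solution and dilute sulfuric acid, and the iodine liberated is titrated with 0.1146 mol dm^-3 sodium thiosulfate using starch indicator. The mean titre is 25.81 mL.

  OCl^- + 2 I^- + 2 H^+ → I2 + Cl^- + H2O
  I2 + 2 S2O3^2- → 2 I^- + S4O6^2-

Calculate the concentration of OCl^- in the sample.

n(S2O3^2-) = 0.02581 × 0.1146 = 2.958 × 10^-3 mol
n(I2) = n(S2O3^2-)/2 = 1.479 × 10^-3 mol
n(OCl^-) in the aliquot = 1.479 × 10^-3 mol (1:1 ratio)
[OCl^-] = 1.479 × 10^-3 / 0.009951 = 0.1486 mol/L

0.1486 mol/L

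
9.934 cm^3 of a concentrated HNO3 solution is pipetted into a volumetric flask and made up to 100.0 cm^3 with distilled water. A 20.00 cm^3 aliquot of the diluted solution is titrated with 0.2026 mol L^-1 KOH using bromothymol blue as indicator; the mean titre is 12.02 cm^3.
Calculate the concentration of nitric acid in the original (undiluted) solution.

HNO3 + KOH → KNO3 + H2O
n(KOH) = 0.01202 × 0.2026 = 2.435 × 10^-3 mol
n(HNO3) in the aliquot = 2.435 × 10^-3 mol (1:1 ratio)
[HNO3]_dilute = 2.435 × 10^-3 / 0.02000 = 0.1218 mol/L
Dilution factor = 100.0 / 9.934 = 10.07
[HNO3]_stock = 0.1218 × 10.07 = 1.226 mol/L

1.226 mol/L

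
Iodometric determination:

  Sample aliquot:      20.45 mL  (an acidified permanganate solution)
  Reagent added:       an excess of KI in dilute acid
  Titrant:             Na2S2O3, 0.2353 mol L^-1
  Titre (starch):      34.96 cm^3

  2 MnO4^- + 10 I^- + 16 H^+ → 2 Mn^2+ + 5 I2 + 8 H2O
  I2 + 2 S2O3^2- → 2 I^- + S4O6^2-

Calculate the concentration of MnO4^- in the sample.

n(S2O3^2-) = 0.03496 × 0.2353 = 8.226 × 10^-3 mol
n(I2) = n(S2O3^2-)/2 = 4.113 × 10^-3 mol
From the 2:5 ratio, n(MnO4^-) in the aliquot = 2/5 × 4.113 × 10^-3 = 1.645 × 10^-3 mol
[MnO4^-] = 1.645 × 10^-3 / 0.02045 = 0.08045 mol/L

0.08045 mol/L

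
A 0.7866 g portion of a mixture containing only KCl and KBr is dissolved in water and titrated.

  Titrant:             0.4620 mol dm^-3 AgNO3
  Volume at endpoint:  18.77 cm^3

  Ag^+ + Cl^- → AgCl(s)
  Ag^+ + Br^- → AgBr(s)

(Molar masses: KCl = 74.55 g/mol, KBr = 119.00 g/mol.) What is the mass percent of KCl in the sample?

n(AgNO3) = 0.01877 × 0.4620 = 8.672 × 10^-3 mol
Let x = n(KCl), y = n(KBr).
Titrant: 1x + 1y = 8.672 × 10^-3;  mass: 74.55x + 119.00y = 0.7866
Solving, x = 5.519 × 10^-3 mol, y = 3.152 × 10^-3 mol
mass of KCl = 5.519 × 10^-3 × 74.55 = 0.4115 g
% KCl = 0.4115 / 0.7866 × 100 = 52.31 %

52.31 %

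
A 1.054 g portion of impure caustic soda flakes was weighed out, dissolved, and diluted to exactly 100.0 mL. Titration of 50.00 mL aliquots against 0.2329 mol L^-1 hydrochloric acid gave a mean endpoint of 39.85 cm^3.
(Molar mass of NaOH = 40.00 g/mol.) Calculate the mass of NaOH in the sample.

0.7425 g

NaOH + HCl → NaCl + H2O
n(HCl) per titration = 0.03985 × 0.2329 = 9.281 × 10^-3 mol
n(NaOH) in each aliquot = 9.281 × 10^-3 mol (1:1 ratio)
n(NaOH) in the whole flask = 9.281 × 10^-3 × 100.0/50.00 = 0.01856 mol
mass of NaOH = 0.01856 × 40.00 = 0.7425 g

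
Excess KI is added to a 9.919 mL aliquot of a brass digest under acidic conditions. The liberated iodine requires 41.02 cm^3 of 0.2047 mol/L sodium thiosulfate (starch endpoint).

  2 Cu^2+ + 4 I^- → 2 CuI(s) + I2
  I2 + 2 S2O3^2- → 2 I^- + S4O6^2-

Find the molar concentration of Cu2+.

n(S2O3^2-) = 0.04102 × 0.2047 = 8.397 × 10^-3 mol
n(I2) = n(S2O3^2-)/2 = 4.198 × 10^-3 mol
From the 2:1 ratio, n(Cu2+) in the aliquot = 2/1 × 4.198 × 10^-3 = 8.397 × 10^-3 mol
[Cu2+] = 8.397 × 10^-3 / 0.009919 = 0.8465 mol/L

0.8465 mol/L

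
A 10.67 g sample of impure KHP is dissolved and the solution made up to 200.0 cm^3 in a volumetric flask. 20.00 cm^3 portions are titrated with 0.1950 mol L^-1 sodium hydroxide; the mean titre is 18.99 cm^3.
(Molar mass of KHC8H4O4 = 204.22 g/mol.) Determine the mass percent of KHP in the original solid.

KHC8H4O4 + NaOH → KNaC8H4O4 + H2O
n(NaOH) per titration = 0.01899 × 0.1950 = 3.703 × 10^-3 mol
n(KHC8H4O4) in each aliquot = 3.703 × 10^-3 mol (1:1 ratio)
n(KHC8H4O4) in the whole flask = 3.703 × 10^-3 × 200.0/20.00 = 0.03703 mol
mass of KHC8H4O4 = 0.03703 × 204.22 = 7.562 g
% KHC8H4O4 = 7.562 / 10.67 × 100 = 70.88 %

70.88 %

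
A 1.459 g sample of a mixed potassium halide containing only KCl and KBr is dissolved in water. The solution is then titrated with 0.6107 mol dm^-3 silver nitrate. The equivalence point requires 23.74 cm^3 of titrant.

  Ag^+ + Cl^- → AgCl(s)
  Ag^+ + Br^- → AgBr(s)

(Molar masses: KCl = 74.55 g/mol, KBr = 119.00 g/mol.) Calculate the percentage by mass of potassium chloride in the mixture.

30.61 %

n(AgNO3) = 0.02374 × 0.6107 = 0.01450 mol
Let x = n(KCl), y = n(KBr).
Titrant: 1x + 1y = 0.01450;  mass: 74.55x + 119.00y = 1.459
Solving, x = 5.990 × 10^-3 mol, y = 8.508 × 10^-3 mol
mass of KCl = 5.990 × 10^-3 × 74.55 = 0.4466 g
% KCl = 0.4466 / 1.459 × 100 = 30.61 %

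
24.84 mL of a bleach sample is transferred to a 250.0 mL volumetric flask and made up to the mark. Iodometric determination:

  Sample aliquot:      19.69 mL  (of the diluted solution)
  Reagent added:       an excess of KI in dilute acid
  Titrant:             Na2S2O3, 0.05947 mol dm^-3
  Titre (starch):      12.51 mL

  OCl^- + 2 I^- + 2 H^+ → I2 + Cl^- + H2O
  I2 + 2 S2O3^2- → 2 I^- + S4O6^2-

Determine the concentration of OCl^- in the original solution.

n(S2O3^2-) = 0.01251 × 0.05947 = 7.440 × 10^-4 mol
n(I2) = n(S2O3^2-)/2 = 3.720 × 10^-4 mol
n(OCl^-) in the aliquot = 3.720 × 10^-4 mol (1:1 ratio)
[OCl^-]_dilute = 3.720 × 10^-4 / 0.01969 = 0.01889 mol/L
[OCl^-]_original = 0.01889 × 250.0/24.84 = 0.1901 mol/L

0.1901 mol/L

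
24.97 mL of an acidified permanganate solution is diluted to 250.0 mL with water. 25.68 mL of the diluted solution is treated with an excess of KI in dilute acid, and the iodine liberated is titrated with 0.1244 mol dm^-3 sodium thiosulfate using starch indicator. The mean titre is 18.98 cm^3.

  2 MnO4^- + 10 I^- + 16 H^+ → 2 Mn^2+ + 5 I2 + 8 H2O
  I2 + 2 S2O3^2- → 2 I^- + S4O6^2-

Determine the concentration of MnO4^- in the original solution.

n(S2O3^2-) = 0.01898 × 0.1244 = 2.361 × 10^-3 mol
n(I2) = n(S2O3^2-)/2 = 1.181 × 10^-3 mol
From the 2:5 ratio, n(MnO4^-) in the aliquot = 2/5 × 1.181 × 10^-3 = 4.722 × 10^-4 mol
[MnO4^-]_dilute = 4.722 × 10^-4 / 0.02568 = 0.01839 mol/L
[MnO4^-]_original = 0.01839 × 250.0/24.97 = 0.1841 mol/L

0.1841 mol/L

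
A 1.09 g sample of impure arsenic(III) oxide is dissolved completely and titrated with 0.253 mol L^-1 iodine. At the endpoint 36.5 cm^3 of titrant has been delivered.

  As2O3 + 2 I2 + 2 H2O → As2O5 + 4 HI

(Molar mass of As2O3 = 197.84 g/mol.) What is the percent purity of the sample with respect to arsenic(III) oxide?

83.8 %

n(I2) = 0.0365 L × 0.253 mol/L = 9.23 × 10^-3 mol
From the 1:2 ratio, n(As2O3) = 1/2 × 9.23 × 10^-3 = 4.62 × 10^-3 mol
mass of As2O3 = 4.62 × 10^-3 × 197.84 g/mol = 0.913 g
% As2O3 = 0.913 / 1.09 × 100 = 83.8 %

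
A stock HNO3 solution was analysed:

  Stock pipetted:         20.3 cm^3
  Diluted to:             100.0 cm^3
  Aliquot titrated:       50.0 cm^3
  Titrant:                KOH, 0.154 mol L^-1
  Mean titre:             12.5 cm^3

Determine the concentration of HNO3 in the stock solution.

HNO3 + KOH → KNO3 + H2O
n(KOH) = 0.0125 × 0.154 = 1.93 × 10^-3 mol
n(HNO3) in the aliquot = 1.93 × 10^-3 mol (1:1 ratio)
[HNO3]_dilute = 1.93 × 10^-3 / 0.0500 = 0.0385 mol/L
Dilution factor = 100.0 / 20.3 = 4.926
[HNO3]_stock = 0.0385 × 4.926 = 0.190 mol/L

0.190 mol/L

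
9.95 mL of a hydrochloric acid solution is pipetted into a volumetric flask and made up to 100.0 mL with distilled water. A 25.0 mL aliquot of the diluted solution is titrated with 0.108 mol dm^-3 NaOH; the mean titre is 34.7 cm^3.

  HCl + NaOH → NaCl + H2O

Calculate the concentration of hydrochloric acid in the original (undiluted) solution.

n(NaOH) = 0.0347 × 0.108 = 3.75 × 10^-3 mol
n(HCl) in the aliquot = 3.75 × 10^-3 mol (1:1 ratio)
[HCl]_dilute = 3.75 × 10^-3 / 0.0250 = 0.150 mol/L
Dilution factor = 100.0 / 9.95 = 10.05
[HCl]_stock = 0.150 × 10.05 = 1.51 mol/L

1.51 mol/L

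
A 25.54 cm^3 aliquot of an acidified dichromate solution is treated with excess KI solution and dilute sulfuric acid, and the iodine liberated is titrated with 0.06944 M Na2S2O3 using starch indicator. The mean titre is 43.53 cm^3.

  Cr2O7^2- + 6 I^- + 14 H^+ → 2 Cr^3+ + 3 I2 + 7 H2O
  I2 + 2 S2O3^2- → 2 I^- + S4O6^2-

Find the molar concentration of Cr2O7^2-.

n(S2O3^2-) = 0.04353 × 0.06944 = 3.023 × 10^-3 mol
n(I2) = n(S2O3^2-)/2 = 1.511 × 10^-3 mol
From the 1:3 ratio, n(Cr2O7^2-) in the aliquot = 1/3 × 1.511 × 10^-3 = 5.038 × 10^-4 mol
[Cr2O7^2-] = 5.038 × 10^-4 / 0.02554 = 0.01973 mol/L

0.01973 M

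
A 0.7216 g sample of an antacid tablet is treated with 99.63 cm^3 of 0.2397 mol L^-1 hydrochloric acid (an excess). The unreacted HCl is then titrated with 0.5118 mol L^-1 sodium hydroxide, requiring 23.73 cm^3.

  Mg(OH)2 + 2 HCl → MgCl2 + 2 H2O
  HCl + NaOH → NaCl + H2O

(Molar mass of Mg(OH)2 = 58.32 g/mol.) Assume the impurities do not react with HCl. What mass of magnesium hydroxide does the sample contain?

n(HCl) added = 0.09963 × 0.2397 = 0.02388 mol
n(NaOH) used in back-titration = 0.02373 × 0.5118 = 0.01215 mol
n(HCl) left over = 0.01215 mol (1:1 ratio)
n(HCl) consumed by analyte = 0.02388 − 0.01215 = 0.01174 mol
From the 1:2 ratio, n(Mg(OH)2) = 1/2 × 0.01174 = 5.868 × 10^-3 mol
mass of Mg(OH)2 = 5.868 × 10^-3 × 58.32 = 0.3422 g

0.3422 g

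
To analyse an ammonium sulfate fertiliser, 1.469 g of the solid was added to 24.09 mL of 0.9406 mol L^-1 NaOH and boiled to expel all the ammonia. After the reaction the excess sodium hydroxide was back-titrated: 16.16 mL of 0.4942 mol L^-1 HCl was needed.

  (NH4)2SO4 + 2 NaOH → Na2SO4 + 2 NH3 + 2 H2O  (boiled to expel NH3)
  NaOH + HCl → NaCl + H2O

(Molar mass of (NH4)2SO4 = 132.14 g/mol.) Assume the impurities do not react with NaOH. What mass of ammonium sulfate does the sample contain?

0.9694 g

n(NaOH) added = 0.02409 × 0.9406 = 0.02266 mol
n(HCl) used in back-titration = 0.01616 × 0.4942 = 7.986 × 10^-3 mol
n(NaOH) left over = 7.986 × 10^-3 mol (1:1 ratio)
n(NaOH) consumed by analyte = 0.02266 − 7.986 × 10^-3 = 0.01467 mol
From the 1:2 ratio, n((NH4)2SO4) = 1/2 × 0.01467 = 7.336 × 10^-3 mol
mass of (NH4)2SO4 = 7.336 × 10^-3 × 132.14 = 0.9694 g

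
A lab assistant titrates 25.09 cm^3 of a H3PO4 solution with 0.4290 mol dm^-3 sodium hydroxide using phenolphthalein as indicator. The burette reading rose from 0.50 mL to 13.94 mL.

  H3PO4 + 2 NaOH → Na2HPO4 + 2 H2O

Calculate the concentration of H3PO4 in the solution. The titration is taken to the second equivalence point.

n(NaOH) = 0.01344 L × 0.4290 mol/L = 5.766 × 10^-3 mol
From the 1:2 mole ratio, n(H3PO4) = 1/2 × 5.766 × 10^-3 = 2.883 × 10^-3 mol
[H3PO4] = 2.883 × 10^-3 mol / 0.02509 L = 0.1149 mol/L

0.1149 mol/L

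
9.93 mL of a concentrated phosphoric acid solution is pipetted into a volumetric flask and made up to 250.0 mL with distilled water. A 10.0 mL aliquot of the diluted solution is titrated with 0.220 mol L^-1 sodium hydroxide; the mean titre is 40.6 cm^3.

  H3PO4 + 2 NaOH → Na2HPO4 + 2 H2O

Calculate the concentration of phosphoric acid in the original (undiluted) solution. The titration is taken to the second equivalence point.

n(NaOH) = 0.0406 × 0.220 = 8.93 × 10^-3 mol
From the 1:2 ratio, n(H3PO4) in the aliquot = 1/2 × 8.93 × 10^-3 = 4.47 × 10^-3 mol
[H3PO4]_dilute = 4.47 × 10^-3 / 0.0100 = 0.447 mol/L
Dilution factor = 250.0 / 9.93 = 25.18
[H3PO4]_stock = 0.447 × 25.18 = 11.2 mol/L

11.2 mol/L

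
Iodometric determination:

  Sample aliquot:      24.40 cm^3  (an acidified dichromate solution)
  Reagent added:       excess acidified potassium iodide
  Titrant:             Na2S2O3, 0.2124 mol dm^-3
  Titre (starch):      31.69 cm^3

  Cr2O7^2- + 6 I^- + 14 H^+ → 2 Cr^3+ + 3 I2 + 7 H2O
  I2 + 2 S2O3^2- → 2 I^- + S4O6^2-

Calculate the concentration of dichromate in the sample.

n(S2O3^2-) = 0.03169 × 0.2124 = 6.731 × 10^-3 mol
n(I2) = n(S2O3^2-)/2 = 3.365 × 10^-3 mol
From the 1:3 ratio, n(Cr2O7^2-) in the aliquot = 1/3 × 3.365 × 10^-3 = 1.122 × 10^-3 mol
[Cr2O7^2-] = 1.122 × 10^-3 / 0.02440 = 0.04598 mol/L

0.04598 mol/L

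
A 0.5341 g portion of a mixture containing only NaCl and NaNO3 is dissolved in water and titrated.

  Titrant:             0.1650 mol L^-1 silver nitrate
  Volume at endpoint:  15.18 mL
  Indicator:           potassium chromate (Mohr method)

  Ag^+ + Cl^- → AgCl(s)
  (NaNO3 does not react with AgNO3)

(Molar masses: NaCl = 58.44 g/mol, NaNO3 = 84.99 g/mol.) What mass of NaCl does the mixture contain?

n(AgNO3) = 0.01518 × 0.1650 = 2.505 × 10^-3 mol
Let x = n(NaCl), y = n(NaNO3).
Titrant: 1x = 2.505 × 10^-3;  mass: 58.44x + 84.99y = 0.5341
Solving, x = 2.505 × 10^-3 mol, y = 4.562 × 10^-3 mol
mass of NaCl = 2.505 × 10^-3 × 58.44 = 0.1464 g

0.1464 g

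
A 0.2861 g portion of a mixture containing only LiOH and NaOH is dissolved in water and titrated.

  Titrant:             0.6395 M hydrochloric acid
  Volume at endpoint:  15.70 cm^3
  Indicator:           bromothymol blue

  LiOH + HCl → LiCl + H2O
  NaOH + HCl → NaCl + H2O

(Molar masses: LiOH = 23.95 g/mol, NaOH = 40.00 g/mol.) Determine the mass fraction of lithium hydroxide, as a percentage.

n(HCl) = 0.01570 × 0.6395 = 0.01004 mol
Let x = n(LiOH), y = n(NaOH).
Titrant: 1x + 1y = 0.01004;  mass: 23.95x + 40.00y = 0.2861
Solving, x = 7.197 × 10^-3 mol, y = 2.844 × 10^-3 mol
mass of LiOH = 7.197 × 10^-3 × 23.95 = 0.1724 g
% LiOH = 0.1724 / 0.2861 × 100 = 60.24 %

60.24 %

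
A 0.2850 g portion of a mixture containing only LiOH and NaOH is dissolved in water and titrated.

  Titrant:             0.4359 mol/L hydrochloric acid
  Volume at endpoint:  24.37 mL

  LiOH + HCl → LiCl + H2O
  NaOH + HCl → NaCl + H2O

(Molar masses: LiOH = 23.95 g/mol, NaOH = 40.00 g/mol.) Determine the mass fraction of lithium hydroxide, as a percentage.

73.26 %

n(HCl) = 0.02437 × 0.4359 = 0.01062 mol
Let x = n(LiOH), y = n(NaOH).
Titrant: 1x + 1y = 0.01062;  mass: 23.95x + 40.00y = 0.2850
Solving, x = 8.717 × 10^-3 mol, y = 1.905 × 10^-3 mol
mass of LiOH = 8.717 × 10^-3 × 23.95 = 0.2088 g
% LiOH = 0.2088 / 0.2850 × 100 = 73.26 %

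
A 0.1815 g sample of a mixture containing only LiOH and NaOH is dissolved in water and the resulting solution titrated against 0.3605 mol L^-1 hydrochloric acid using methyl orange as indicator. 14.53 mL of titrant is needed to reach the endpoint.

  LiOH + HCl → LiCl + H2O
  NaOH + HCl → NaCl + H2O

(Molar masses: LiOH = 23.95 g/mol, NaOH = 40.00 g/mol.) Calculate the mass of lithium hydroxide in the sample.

0.04182 g

n(HCl) = 0.01453 × 0.3605 = 5.238 × 10^-3 mol
Let x = n(LiOH), y = n(NaOH).
Titrant: 1x + 1y = 5.238 × 10^-3;  mass: 23.95x + 40.00y = 0.1815
Solving, x = 1.746 × 10^-3 mol, y = 3.492 × 10^-3 mol
mass of LiOH = 1.746 × 10^-3 × 23.95 = 0.04182 g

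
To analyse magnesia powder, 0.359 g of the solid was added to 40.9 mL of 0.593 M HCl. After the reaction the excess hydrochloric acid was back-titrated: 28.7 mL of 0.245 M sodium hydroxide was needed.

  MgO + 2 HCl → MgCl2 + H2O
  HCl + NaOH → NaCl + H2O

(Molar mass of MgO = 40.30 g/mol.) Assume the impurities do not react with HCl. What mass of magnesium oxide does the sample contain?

0.347 g

n(HCl) added = 0.0409 × 0.593 = 0.0243 mol
n(NaOH) used in back-titration = 0.0287 × 0.245 = 7.03 × 10^-3 mol
n(HCl) left over = 7.03 × 10^-3 mol (1:1 ratio)
n(HCl) consumed by analyte = 0.0243 − 7.03 × 10^-3 = 0.0172 mol
From the 1:2 ratio, n(MgO) = 1/2 × 0.0172 = 8.61 × 10^-3 mol
mass of MgO = 8.61 × 10^-3 × 40.30 = 0.347 g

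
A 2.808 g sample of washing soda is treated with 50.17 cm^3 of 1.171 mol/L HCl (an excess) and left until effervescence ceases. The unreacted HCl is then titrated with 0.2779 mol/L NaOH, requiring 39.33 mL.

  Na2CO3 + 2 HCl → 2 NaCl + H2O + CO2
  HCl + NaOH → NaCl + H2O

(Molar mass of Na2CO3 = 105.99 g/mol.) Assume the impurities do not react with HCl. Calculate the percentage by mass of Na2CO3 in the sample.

90.25 %

n(HCl) added = 0.05017 × 1.171 = 0.05875 mol
n(NaOH) used in back-titration = 0.03933 × 0.2779 = 0.01093 mol
n(HCl) left over = 0.01093 mol (1:1 ratio)
n(HCl) consumed by analyte = 0.05875 − 0.01093 = 0.04782 mol
From the 1:2 ratio, n(Na2CO3) = 1/2 × 0.04782 = 0.02391 mol
mass of Na2CO3 = 0.02391 × 105.99 = 2.534 g
% Na2CO3 = 2.534 / 2.808 × 100 = 90.25 %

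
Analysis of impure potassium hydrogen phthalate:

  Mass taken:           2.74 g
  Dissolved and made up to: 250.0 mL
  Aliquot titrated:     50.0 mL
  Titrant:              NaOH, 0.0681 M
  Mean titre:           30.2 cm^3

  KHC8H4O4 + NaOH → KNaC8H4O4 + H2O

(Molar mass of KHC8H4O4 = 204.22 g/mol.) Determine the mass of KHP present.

2.10 g

n(NaOH) per titration = 0.0302 × 0.0681 = 2.06 × 10^-3 mol
n(KHC8H4O4) in each aliquot = 2.06 × 10^-3 mol (1:1 ratio)
n(KHC8H4O4) in the whole flask = 2.06 × 10^-3 × 250.0/50.0 = 0.0103 mol
mass of KHC8H4O4 = 0.0103 × 204.22 = 2.10 g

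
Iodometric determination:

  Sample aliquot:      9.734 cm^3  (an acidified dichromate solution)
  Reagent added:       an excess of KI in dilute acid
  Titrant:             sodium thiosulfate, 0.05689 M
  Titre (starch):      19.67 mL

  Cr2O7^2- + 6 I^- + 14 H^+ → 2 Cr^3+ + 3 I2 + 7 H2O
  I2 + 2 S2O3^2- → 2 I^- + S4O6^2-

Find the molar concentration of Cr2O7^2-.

n(S2O3^2-) = 0.01967 × 0.05689 = 1.119 × 10^-3 mol
n(I2) = n(S2O3^2-)/2 = 5.595 × 10^-4 mol
From the 1:3 ratio, n(Cr2O7^2-) in the aliquot = 1/3 × 5.595 × 10^-4 = 1.865 × 10^-4 mol
[Cr2O7^2-] = 1.865 × 10^-4 / 0.009734 = 0.01916 mol/L

0.01916 M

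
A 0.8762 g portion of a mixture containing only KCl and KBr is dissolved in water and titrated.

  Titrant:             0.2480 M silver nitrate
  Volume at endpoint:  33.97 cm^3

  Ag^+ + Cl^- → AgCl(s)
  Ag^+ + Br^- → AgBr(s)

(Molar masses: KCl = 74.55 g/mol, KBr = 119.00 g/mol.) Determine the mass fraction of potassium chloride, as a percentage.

n(AgNO3) = 0.03397 × 0.2480 = 8.425 × 10^-3 mol
Let x = n(KCl), y = n(KBr).
Titrant: 1x + 1y = 8.425 × 10^-3;  mass: 74.55x + 119.00y = 0.8762
Solving, x = 2.842 × 10^-3 mol, y = 5.583 × 10^-3 mol
mass of KCl = 2.842 × 10^-3 × 74.55 = 0.2119 g
% KCl = 0.2119 / 0.8762 × 100 = 24.18 %

24.18 %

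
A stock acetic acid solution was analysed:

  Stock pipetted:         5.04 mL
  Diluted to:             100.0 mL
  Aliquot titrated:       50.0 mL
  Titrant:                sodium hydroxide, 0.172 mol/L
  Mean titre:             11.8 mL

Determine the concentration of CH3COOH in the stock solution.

0.805 mol/L

CH3COOH + NaOH → CH3COONa + H2O
n(NaOH) = 0.0118 × 0.172 = 2.03 × 10^-3 mol
n(CH3COOH) in the aliquot = 2.03 × 10^-3 mol (1:1 ratio)
[CH3COOH]_dilute = 2.03 × 10^-3 / 0.0500 = 0.0406 mol/L
Dilution factor = 100.0 / 5.04 = 19.84
[CH3COOH]_stock = 0.0406 × 19.84 = 0.805 mol/L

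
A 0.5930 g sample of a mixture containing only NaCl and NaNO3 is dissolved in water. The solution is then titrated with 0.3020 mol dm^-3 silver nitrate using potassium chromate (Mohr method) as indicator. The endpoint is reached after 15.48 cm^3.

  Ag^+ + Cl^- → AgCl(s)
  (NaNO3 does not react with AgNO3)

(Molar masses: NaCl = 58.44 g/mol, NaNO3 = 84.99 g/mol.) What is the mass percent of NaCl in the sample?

n(AgNO3) = 0.01548 × 0.3020 = 4.675 × 10^-3 mol
Let x = n(NaCl), y = n(NaNO3).
Titrant: 1x = 4.675 × 10^-3;  mass: 58.44x + 84.99y = 0.5930
Solving, x = 4.675 × 10^-3 mol, y = 3.763 × 10^-3 mol
mass of NaCl = 4.675 × 10^-3 × 58.44 = 0.2732 g
% NaCl = 0.2732 / 0.5930 × 100 = 46.07 %

46.07 %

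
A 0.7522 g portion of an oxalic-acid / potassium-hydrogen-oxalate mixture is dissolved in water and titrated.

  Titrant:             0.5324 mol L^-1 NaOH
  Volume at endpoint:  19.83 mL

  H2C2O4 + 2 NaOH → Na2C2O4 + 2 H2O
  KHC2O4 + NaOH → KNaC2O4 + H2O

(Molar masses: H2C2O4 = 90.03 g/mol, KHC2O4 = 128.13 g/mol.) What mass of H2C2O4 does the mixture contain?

n(NaOH) = 0.01983 × 0.5324 = 0.01056 mol
Let x = n(H2C2O4), y = n(KHC2O4).
Titrant: 2x + 1y = 0.01056;  mass: 90.03x + 128.13y = 0.7522
Solving, x = 3.613 × 10^-3 mol, y = 3.332 × 10^-3 mol
mass of H2C2O4 = 3.613 × 10^-3 × 90.03 = 0.3252 g

0.3252 g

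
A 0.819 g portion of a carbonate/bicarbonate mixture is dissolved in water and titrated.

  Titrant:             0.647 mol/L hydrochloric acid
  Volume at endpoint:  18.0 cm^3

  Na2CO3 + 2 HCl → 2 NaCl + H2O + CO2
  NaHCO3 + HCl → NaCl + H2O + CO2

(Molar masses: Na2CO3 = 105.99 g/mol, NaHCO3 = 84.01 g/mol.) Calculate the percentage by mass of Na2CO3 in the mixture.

n(HCl) = 0.0180 × 0.647 = 0.0116 mol
Let x = n(Na2CO3), y = n(NaHCO3).
Titrant: 2x + 1y = 0.0116;  mass: 105.99x + 84.01y = 0.819
Solving, x = 2.57 × 10^-3 mol, y = 6.51 × 10^-3 mol
mass of Na2CO3 = 2.57 × 10^-3 × 105.99 = 0.272 g
% Na2CO3 = 0.272 / 0.819 × 100 = 33.3 %

33.3 %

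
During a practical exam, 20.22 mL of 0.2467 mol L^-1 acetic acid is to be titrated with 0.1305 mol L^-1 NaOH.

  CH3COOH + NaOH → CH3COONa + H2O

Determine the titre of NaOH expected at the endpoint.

n(CH3COOH) = 0.02022 L × 0.2467 mol/L = 4.988 × 10^-3 mol
n(NaOH) = 4.988 × 10^-3 mol (1:1 stoichiometry)
V(NaOH) = 4.988 × 10^-3 mol / 0.1305 mol/L = 0.03822 L = 38.22 mL

38.22 mL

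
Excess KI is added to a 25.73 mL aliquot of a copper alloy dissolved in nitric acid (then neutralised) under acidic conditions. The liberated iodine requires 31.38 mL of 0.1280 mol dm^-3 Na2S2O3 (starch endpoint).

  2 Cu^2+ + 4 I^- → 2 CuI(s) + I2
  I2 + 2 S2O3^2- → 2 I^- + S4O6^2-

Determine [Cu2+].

0.1561 mol/L

n(S2O3^2-) = 0.03138 × 0.1280 = 4.017 × 10^-3 mol
n(I2) = n(S2O3^2-)/2 = 2.008 × 10^-3 mol
From the 2:1 ratio, n(Cu2+) in the aliquot = 2/1 × 2.008 × 10^-3 = 4.017 × 10^-3 mol
[Cu2+] = 4.017 × 10^-3 / 0.02573 = 0.1561 mol/L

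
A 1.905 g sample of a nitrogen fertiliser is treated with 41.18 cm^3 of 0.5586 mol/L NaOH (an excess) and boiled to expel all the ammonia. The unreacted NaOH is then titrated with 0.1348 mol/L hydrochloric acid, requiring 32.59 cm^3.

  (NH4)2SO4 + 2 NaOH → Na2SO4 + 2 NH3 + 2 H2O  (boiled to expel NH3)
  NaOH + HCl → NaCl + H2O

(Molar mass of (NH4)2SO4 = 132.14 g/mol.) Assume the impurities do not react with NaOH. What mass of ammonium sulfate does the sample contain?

1.230 g

n(NaOH) added = 0.04118 × 0.5586 = 0.02300 mol
n(HCl) used in back-titration = 0.03259 × 0.1348 = 4.393 × 10^-3 mol
n(NaOH) left over = 4.393 × 10^-3 mol (1:1 ratio)
n(NaOH) consumed by analyte = 0.02300 − 4.393 × 10^-3 = 0.01861 mol
From the 1:2 ratio, n((NH4)2SO4) = 1/2 × 0.01861 = 9.305 × 10^-3 mol
mass of (NH4)2SO4 = 9.305 × 10^-3 × 132.14 = 1.230 g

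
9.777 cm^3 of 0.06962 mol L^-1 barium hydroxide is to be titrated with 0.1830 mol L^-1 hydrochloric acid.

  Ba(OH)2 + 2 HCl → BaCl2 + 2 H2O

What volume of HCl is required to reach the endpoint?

7.439 mL

n(Ba(OH)2) = 0.009777 L × 0.06962 mol/L = 6.807 × 10^-4 mol
From the 2:1 stoichiometry, n(HCl) = 2/1 × 6.807 × 10^-4 = 1.361 × 10^-3 mol
V(HCl) = 1.361 × 10^-3 mol / 0.1830 mol/L = 0.007439 L = 7.439 mL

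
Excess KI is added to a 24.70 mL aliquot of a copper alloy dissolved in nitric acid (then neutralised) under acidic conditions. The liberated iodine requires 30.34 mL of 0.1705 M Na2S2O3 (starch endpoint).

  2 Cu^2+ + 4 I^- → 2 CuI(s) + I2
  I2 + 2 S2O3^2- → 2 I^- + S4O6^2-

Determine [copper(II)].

n(S2O3^2-) = 0.03034 × 0.1705 = 5.173 × 10^-3 mol
n(I2) = n(S2O3^2-)/2 = 2.586 × 10^-3 mol
From the 2:1 ratio, n(Cu2+) in the aliquot = 2/1 × 2.586 × 10^-3 = 5.173 × 10^-3 mol
[Cu2+] = 5.173 × 10^-3 / 0.02470 = 0.2094 mol/L

0.2094 M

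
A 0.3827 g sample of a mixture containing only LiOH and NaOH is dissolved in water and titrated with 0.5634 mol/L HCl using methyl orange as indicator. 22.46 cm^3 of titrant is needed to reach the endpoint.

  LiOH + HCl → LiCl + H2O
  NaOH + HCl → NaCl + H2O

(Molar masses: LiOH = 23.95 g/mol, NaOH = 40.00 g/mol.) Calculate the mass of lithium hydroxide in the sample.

0.1842 g

n(HCl) = 0.02246 × 0.5634 = 0.01265 mol
Let x = n(LiOH), y = n(NaOH).
Titrant: 1x + 1y = 0.01265;  mass: 23.95x + 40.00y = 0.3827
Solving, x = 7.692 × 10^-3 mol, y = 4.962 × 10^-3 mol
mass of LiOH = 7.692 × 10^-3 × 23.95 = 0.1842 g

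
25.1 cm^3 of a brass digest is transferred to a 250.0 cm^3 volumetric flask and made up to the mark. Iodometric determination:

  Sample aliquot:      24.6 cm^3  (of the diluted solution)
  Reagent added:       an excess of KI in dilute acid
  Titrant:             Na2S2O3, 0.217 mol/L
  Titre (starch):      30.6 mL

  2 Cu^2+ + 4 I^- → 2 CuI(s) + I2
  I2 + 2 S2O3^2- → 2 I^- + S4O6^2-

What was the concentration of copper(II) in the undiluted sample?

2.69 mol/L

n(S2O3^2-) = 0.0306 × 0.217 = 6.64 × 10^-3 mol
n(I2) = n(S2O3^2-)/2 = 3.32 × 10^-3 mol
From the 2:1 ratio, n(Cu2+) in the aliquot = 2/1 × 3.32 × 10^-3 = 6.64 × 10^-3 mol
[Cu2+]_dilute = 6.64 × 10^-3 / 0.0246 = 0.270 mol/L
[Cu2+]_original = 0.270 × 250.0/25.1 = 2.69 mol/L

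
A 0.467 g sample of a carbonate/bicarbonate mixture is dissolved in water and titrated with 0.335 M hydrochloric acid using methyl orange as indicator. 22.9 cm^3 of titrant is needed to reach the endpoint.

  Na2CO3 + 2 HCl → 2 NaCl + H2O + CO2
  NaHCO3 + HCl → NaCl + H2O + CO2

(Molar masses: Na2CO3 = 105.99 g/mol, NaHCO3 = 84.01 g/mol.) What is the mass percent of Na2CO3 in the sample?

64.9 %

n(HCl) = 0.0229 × 0.335 = 7.67 × 10^-3 mol
Let x = n(Na2CO3), y = n(NaHCO3).
Titrant: 2x + 1y = 7.67 × 10^-3;  mass: 105.99x + 84.01y = 0.467
Solving, x = 2.86 × 10^-3 mol, y = 1.95 × 10^-3 mol
mass of Na2CO3 = 2.86 × 10^-3 × 105.99 = 0.303 g
% Na2CO3 = 0.303 / 0.467 × 100 = 64.9 %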